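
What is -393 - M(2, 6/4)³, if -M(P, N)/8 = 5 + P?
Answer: 175223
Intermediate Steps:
M(P, N) = -40 - 8*P (M(P, N) = -8*(5 + P) = -40 - 8*P)
-393 - M(2, 6/4)³ = -393 - (-40 - 8*2)³ = -393 - (-40 - 16)³ = -393 - 1*(-56)³ = -393 - 1*(-175616) = -393 + 175616 = 175223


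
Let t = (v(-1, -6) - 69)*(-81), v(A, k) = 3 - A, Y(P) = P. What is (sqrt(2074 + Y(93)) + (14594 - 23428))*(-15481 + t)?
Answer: 90248144 - 10216*sqrt(2167) ≈ 8.9773e+7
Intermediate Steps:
t = 5265 (t = ((3 - 1*(-1)) - 69)*(-81) = ((3 + 1) - 69)*(-81) = (4 - 69)*(-81) = -65*(-81) = 5265)
(sqrt(2074 + Y(93)) + (14594 - 23428))*(-15481 + t) = (sqrt(2074 + 93) + (14594 - 23428))*(-15481 + 5265) = (sqrt(2167) - 8834)*(-10216) = (-8834 + sqrt(2167))*(-10216) = 90248144 - 10216*sqrt(2167)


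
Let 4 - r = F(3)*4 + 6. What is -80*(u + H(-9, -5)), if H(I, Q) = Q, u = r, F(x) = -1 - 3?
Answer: -720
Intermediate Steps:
F(x) = -4
r = 14 (r = 4 - (-4*4 + 6) = 4 - (-16 + 6) = 4 - 1*(-10) = 4 + 10 = 14)
u = 14
-80*(u + H(-9, -5)) = -80*(14 - 5) = -80*9 = -720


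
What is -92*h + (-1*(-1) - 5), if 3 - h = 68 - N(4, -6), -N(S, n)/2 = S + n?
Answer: 5608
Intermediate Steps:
N(S, n) = -2*S - 2*n (N(S, n) = -2*(S + n) = -2*S - 2*n)
h = -61 (h = 3 - (68 - (-2*4 - 2*(-6))) = 3 - (68 - (-8 + 12)) = 3 - (68 - 1*4) = 3 - (68 - 4) = 3 - 1*64 = 3 - 64 = -61)
-92*h + (-1*(-1) - 5) = -92*(-61) + (-1*(-1) - 5) = 5612 + (1 - 5) = 5612 - 4 = 5608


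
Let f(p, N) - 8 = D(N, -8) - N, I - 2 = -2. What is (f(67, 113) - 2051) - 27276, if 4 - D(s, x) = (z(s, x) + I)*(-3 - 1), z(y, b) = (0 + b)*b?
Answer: -29172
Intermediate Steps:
I = 0 (I = 2 - 2 = 0)
z(y, b) = b**2 (z(y, b) = b*b = b**2)
D(s, x) = 4 + 4*x**2 (D(s, x) = 4 - (x**2 + 0)*(-3 - 1) = 4 - x**2*(-4) = 4 - (-4)*x**2 = 4 + 4*x**2)
f(p, N) = 268 - N (f(p, N) = 8 + ((4 + 4*(-8)**2) - N) = 8 + ((4 + 4*64) - N) = 8 + ((4 + 256) - N) = 8 + (260 - N) = 268 - N)
(f(67, 113) - 2051) - 27276 = ((268 - 1*113) - 2051) - 27276 = ((268 - 113) - 2051) - 27276 = (155 - 2051) - 27276 = -1896 - 27276 = -29172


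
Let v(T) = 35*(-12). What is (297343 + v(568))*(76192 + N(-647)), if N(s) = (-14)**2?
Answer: 22681354124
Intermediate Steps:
v(T) = -420
N(s) = 196
(297343 + v(568))*(76192 + N(-647)) = (297343 - 420)*(76192 + 196) = 296923*76388 = 22681354124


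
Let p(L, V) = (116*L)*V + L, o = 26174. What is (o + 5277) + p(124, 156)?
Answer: 2275479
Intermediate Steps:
p(L, V) = L + 116*L*V (p(L, V) = 116*L*V + L = L + 116*L*V)
(o + 5277) + p(124, 156) = (26174 + 5277) + 124*(1 + 116*156) = 31451 + 124*(1 + 18096) = 31451 + 124*18097 = 31451 + 2244028 = 2275479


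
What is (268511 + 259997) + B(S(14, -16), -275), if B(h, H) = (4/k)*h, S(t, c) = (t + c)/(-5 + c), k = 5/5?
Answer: 11098676/21 ≈ 5.2851e+5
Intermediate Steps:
k = 1 (k = 5*(⅕) = 1)
S(t, c) = (c + t)/(-5 + c)
B(h, H) = 4*h (B(h, H) = (4/1)*h = (4*1)*h = 4*h)
(268511 + 259997) + B(S(14, -16), -275) = (268511 + 259997) + 4*((-16 + 14)/(-5 - 16)) = 528508 + 4*(-2/(-21)) = 528508 + 4*(-1/21*(-2)) = 528508 + 4*(2/21) = 528508 + 8/21 = 11098676/21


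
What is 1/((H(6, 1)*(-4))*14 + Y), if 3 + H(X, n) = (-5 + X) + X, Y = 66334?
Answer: 1/66110 ≈ 1.5126e-5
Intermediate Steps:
H(X, n) = -8 + 2*X (H(X, n) = -3 + ((-5 + X) + X) = -3 + (-5 + 2*X) = -8 + 2*X)
1/((H(6, 1)*(-4))*14 + Y) = 1/(((-8 + 2*6)*(-4))*14 + 66334) = 1/(((-8 + 12)*(-4))*14 + 66334) = 1/((4*(-4))*14 + 66334) = 1/(-16*14 + 66334) = 1/(-224 + 66334) = 1/66110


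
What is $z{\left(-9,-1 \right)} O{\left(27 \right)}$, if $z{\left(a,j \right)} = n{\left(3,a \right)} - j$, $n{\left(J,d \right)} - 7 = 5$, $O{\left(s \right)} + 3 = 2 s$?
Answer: $663$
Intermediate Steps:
$O{\left(s \right)} = -3 + 2 s$
$n{\left(J,d \right)} = 12$ ($n{\left(J,d \right)} = 7 + 5 = 12$)
$z{\left(a,j \right)} = 12 - j$
$z{\left(-9,-1 \right)} O{\left(27 \right)} = \left(12 - -1\right) \left(-3 + 2 \cdot 27\right) = \left(12 + 1\right) \left(-3 + 54\right) = 13 \cdot 51 = 663$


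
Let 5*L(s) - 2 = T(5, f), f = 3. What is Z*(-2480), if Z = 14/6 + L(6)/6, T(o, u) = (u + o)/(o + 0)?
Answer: -91264/15 ≈ -6084.3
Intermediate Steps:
T(o, u) = (o + u)/o
L(s) = 18/25 (L(s) = ⅖ + ((5 + 3)/5)/5 = ⅖ + ((⅕)*8)/5 = ⅖ + (⅕)*(8/5) = ⅖ + 8/25 = 18/25)
Z = 184/75 (Z = 14/6 + (18/25)/6 = 14*(⅙) + (18/25)*(⅙) = 7/3 + 3/25 = 184/75 ≈ 2.4533)
Z*(-2480) = (184/75)*(-2480) = -91264/15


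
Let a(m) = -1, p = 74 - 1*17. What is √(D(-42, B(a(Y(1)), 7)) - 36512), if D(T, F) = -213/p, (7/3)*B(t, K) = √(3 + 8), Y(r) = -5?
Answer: I*√13182181/19 ≈ 191.09*I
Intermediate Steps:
p = 57 (p = 74 - 17 = 57)
B(t, K) = 3*√11/7 (B(t, K) = 3*√(3 + 8)/7 = 3*√11/7)
D(T, F) = -71/19 (D(T, F) = -213/57 = -213*1/57 = -71/19)
√(D(-42, B(a(Y(1)), 7)) - 36512) = √(-71/19 - 36512) = √(-693799/19) = I*√13182181/19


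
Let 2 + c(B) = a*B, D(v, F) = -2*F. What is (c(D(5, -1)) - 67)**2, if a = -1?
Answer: 5041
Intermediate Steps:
c(B) = -2 - B
(c(D(5, -1)) - 67)**2 = ((-2 - (-2)*(-1)) - 67)**2 = ((-2 - 1*2) - 67)**2 = ((-2 - 2) - 67)**2 = (-4 - 67)**2 = (-71)**2 = 5041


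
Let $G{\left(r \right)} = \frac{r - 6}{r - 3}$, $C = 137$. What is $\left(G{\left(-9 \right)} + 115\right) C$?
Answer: $\frac{63705}{4} \approx 15926.0$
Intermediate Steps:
$G{\left(r \right)} = \frac{-6 + r}{-3 + r}$
$\left(G{\left(-9 \right)} + 115\right) C = \left(\frac{-6 - 9}{-3 - 9} + 115\right) 137 = \left(\frac{1}{-12} \left(-15\right) + 115\right) 137 = \left(\left(- \frac{1}{12}\right) \left(-15\right) + 115\right) 137 = \left(\frac{5}{4} + 115\right) 137 = \frac{465}{4} \cdot 137 = \frac{63705}{4}$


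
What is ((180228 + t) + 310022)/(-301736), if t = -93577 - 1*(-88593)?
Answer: -242633/150868 ≈ -1.6082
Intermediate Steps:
t = -4984 (t = -93577 + 88593 = -4984)
((180228 + t) + 310022)/(-301736) = ((180228 - 4984) + 310022)/(-301736) = (175244 + 310022)*(-1/301736) = 485266*(-1/301736) = -242633/150868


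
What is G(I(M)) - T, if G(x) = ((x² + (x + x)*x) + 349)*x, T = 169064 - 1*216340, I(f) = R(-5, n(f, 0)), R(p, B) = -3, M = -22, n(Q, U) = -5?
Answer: 46148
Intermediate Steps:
I(f) = -3
T = -47276 (T = 169064 - 216340 = -47276)
G(x) = x*(349 + 3*x²) (G(x) = ((x² + (2*x)*x) + 349)*x = ((x² + 2*x²) + 349)*x = (3*x² + 349)*x = (349 + 3*x²)*x = x*(349 + 3*x²))
G(I(M)) - T = -3*(349 + 3*(-3)²) - 1*(-47276) = -3*(349 + 3*9) + 47276 = -3*(349 + 27) + 47276 = -3*376 + 47276 = -1128 + 47276 = 46148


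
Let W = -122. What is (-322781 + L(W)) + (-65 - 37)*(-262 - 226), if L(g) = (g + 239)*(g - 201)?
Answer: -310796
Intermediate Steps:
L(g) = (-201 + g)*(239 + g) (L(g) = (239 + g)*(-201 + g) = (-201 + g)*(239 + g))
(-322781 + L(W)) + (-65 - 37)*(-262 - 226) = (-322781 + (-48039 + (-122)² + 38*(-122))) + (-65 - 37)*(-262 - 226) = (-322781 + (-48039 + 14884 - 4636)) - 102*(-488) = (-322781 - 37791) + 49776 = -360572 + 49776 = -310796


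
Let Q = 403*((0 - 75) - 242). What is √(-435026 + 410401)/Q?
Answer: -5*I*√985/127751 ≈ -0.0012284*I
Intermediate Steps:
Q = -127751 (Q = 403*(-75 - 242) = 403*(-317) = -127751)
√(-435026 + 410401)/Q = √(-435026 + 410401)/(-127751) = √(-24625)*(-1/127751) = (5*I*√985)*(-1/127751) = -5*I*√985/127751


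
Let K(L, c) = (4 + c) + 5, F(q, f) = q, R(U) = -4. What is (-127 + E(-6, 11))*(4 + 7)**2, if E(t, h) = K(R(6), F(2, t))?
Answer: -14036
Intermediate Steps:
K(L, c) = 9 + c
E(t, h) = 11 (E(t, h) = 9 + 2 = 11)
(-127 + E(-6, 11))*(4 + 7)**2 = (-127 + 11)*(4 + 7)**2 = -116*11**2 = -116*121 = -14036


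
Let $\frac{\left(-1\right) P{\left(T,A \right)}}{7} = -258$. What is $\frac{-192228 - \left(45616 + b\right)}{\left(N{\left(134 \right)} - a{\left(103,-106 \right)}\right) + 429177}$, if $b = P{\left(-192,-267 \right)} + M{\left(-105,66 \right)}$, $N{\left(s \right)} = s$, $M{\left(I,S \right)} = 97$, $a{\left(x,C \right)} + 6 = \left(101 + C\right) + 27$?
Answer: $- \frac{239747}{429295} \approx -0.55847$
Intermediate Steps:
$a{\left(x,C \right)} = 122 + C$ ($a{\left(x,C \right)} = -6 + \left(\left(101 + C\right) + 27\right) = -6 + \left(128 + C\right) = 122 + C$)
$P{\left(T,A \right)} = 1806$ ($P{\left(T,A \right)} = \left(-7\right) \left(-258\right) = 1806$)
$b = 1903$ ($b = 1806 + 97 = 1903$)
$\frac{-192228 - \left(45616 + b\right)}{\left(N{\left(134 \right)} - a{\left(103,-106 \right)}\right) + 429177} = \frac{-192228 - 47519}{\left(134 - \left(122 - 106\right)\right) + 429177} = \frac{-192228 - 47519}{\left(134 - 16\right) + 429177} = - \frac{239747}{118 + 429177} = - \frac{239747}{429295}$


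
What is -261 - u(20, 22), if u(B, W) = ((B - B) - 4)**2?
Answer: -277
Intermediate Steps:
u(B, W) = 16 (u(B, W) = (0 - 4)**2 = (-4)**2 = 16)
-261 - u(20, 22) = -261 - 1*16 = -261 - 16 = -277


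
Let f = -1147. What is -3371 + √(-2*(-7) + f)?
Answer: -3371 + I*√1133 ≈ -3371.0 + 33.66*I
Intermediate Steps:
-3371 + √(-2*(-7) + f) = -3371 + √(-2*(-7) - 1147) = -3371 + √(14 - 1147) = -3371 + √(-1133) = -3371 + I*√1133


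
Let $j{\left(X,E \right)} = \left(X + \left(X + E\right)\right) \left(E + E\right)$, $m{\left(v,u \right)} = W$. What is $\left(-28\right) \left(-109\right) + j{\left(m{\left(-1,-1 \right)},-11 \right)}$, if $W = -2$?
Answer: $3382$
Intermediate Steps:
$m{\left(v,u \right)} = -2$
$j{\left(X,E \right)} = 2 E \left(E + 2 X\right)$ ($j{\left(X,E \right)} = \left(X + \left(E + X\right)\right) 2 E = \left(E + 2 X\right) 2 E = 2 E \left(E + 2 X\right)$)
$\left(-28\right) \left(-109\right) + j{\left(m{\left(-1,-1 \right)},-11 \right)} = \left(-28\right) \left(-109\right) + 2 \left(-11\right) \left(-11 + 2 \left(-2\right)\right) = 3052 + 2 \left(-11\right) \left(-11 - 4\right) = 3052 + 2 \left(-11\right) \left(-15\right) = 3052 + 330 = 3382$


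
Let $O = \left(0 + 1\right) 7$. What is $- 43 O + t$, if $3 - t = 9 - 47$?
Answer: $-260$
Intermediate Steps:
$O = 7$ ($O = 1 \cdot 7 = 7$)
$t = 41$ ($t = 3 - \left(9 - 47\right) = 3 - -38 = 3 + 38 = 41$)
$- 43 O + t = \left(-43\right) 7 + 41 = -301 + 41 = -260$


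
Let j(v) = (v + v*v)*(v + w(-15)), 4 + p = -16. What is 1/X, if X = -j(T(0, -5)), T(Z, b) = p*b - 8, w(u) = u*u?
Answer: -1/2712252 ≈ -3.6870e-7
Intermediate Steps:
p = -20 (p = -4 - 16 = -20)
w(u) = u²
T(Z, b) = -8 - 20*b (T(Z, b) = -20*b - 8 = -8 - 20*b)
j(v) = (225 + v)*(v + v²) (j(v) = (v + v*v)*(v + (-15)²) = (v + v²)*(v + 225) = (v + v²)*(225 + v) = (225 + v)*(v + v²))
X = -2712252 (X = -(-8 - 20*(-5))*(225 + (-8 - 20*(-5))² + 226*(-8 - 20*(-5))) = -(-8 + 100)*(225 + (-8 + 100)² + 226*(-8 + 100)) = -92*(225 + 92² + 226*92) = -92*(225 + 8464 + 20792) = -92*29481 = -1*2712252 = -2712252)
1/X = 1/(-2712252) = -1/2712252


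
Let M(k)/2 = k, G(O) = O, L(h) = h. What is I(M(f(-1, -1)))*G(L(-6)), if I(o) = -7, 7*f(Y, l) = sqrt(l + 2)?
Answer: 42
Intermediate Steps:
f(Y, l) = sqrt(2 + l)/7 (f(Y, l) = sqrt(l + 2)/7 = sqrt(2 + l)/7)
M(k) = 2*k
I(M(f(-1, -1)))*G(L(-6)) = -7*(-6) = 42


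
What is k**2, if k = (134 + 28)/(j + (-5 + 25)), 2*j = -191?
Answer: 104976/22801 ≈ 4.6040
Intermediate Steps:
j = -191/2 (j = (1/2)*(-191) = -191/2 ≈ -95.500)
k = -324/151 (k = (134 + 28)/(-191/2 + (-5 + 25)) = 162/(-191/2 + 20) = 162/(-151/2) = 162*(-2/151) = -324/151 ≈ -2.1457)
k**2 = (-324/151)**2 = 104976/22801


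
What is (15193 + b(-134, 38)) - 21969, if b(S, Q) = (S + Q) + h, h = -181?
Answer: -7053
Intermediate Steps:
b(S, Q) = -181 + Q + S (b(S, Q) = (S + Q) - 181 = (Q + S) - 181 = -181 + Q + S)
(15193 + b(-134, 38)) - 21969 = (15193 + (-181 + 38 - 134)) - 21969 = (15193 - 277) - 21969 = 14916 - 21969 = -7053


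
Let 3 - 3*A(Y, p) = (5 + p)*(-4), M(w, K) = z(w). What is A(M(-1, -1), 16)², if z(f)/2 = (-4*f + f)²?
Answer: 841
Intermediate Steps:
z(f) = 18*f² (z(f) = 2*(-4*f + f)² = 2*(-3*f)² = 2*(9*f²) = 18*f²)
M(w, K) = 18*w²
A(Y, p) = 23/3 + 4*p/3 (A(Y, p) = 1 - (5 + p)*(-4)/3 = 1 - (-20 - 4*p)/3 = 1 + (20/3 + 4*p/3) = 23/3 + 4*p/3)
A(M(-1, -1), 16)² = (23/3 + (4/3)*16)² = (23/3 + 64/3)² = 29² = 841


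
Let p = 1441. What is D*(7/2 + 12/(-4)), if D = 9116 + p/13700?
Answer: 124890641/27400 ≈ 4558.1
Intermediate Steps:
D = 124890641/13700 (D = 9116 + 1441/13700 = 124890641/13700 ≈ 9116.1)
D*(7/2 + 12/(-4)) = 124890641*(7/2 + 12/(-4))/13700 = 124890641*(7*(½) + 12*(-¼))/13700 = 124890641*(7/2 - 3)/13700 = (124890641/13700)*(½) = 124890641/27400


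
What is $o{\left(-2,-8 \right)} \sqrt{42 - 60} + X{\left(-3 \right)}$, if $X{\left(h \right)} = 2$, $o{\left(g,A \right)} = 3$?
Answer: $2 + 9 i \sqrt{2} \approx 2.0 + 12.728 i$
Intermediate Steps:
$o{\left(-2,-8 \right)} \sqrt{42 - 60} + X{\left(-3 \right)} = 3 \sqrt{42 - 60} + 2 = 3 \sqrt{-18} + 2 = 3 \cdot 3 i \sqrt{2} + 2 = 9 i \sqrt{2} + 2 = 2 + 9 i \sqrt{2}$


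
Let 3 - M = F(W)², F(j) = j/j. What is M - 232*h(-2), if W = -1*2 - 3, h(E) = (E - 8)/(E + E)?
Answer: -578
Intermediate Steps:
h(E) = (-8 + E)/(2*E) (h(E) = (-8 + E)/((2*E)) = (-8 + E)*(1/(2*E)) = (-8 + E)/(2*E))
W = -5 (W = -2 - 3 = -5)
F(j) = 1
M = 2 (M = 3 - 1*1² = 3 - 1*1 = 3 - 1 = 2)
M - 232*h(-2) = 2 - 116*(-8 - 2)/(-2) = 2 - 116*(-1)*(-10)/2 = 2 - 232*5/2 = 2 - 580 = -578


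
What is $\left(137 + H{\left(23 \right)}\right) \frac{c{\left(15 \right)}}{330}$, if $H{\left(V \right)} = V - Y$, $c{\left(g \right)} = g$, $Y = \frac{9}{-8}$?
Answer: $\frac{1289}{176} \approx 7.3239$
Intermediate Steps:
$Y = - \frac{9}{8}$ ($Y = 9 \left(- \frac{1}{8}\right) = - \frac{9}{8} \approx -1.125$)
$H{\left(V \right)} = \frac{9}{8} + V$ ($H{\left(V \right)} = V - - \frac{9}{8} = V + \frac{9}{8} = \frac{9}{8} + V$)
$\left(137 + H{\left(23 \right)}\right) \frac{c{\left(15 \right)}}{330} = \left(137 + \left(\frac{9}{8} + 23\right)\right) \frac{15}{330} = \left(137 + \frac{193}{8}\right) 15 \cdot \frac{1}{330} = \frac{1289}{8} \cdot \frac{1}{22} = \frac{1289}{176}$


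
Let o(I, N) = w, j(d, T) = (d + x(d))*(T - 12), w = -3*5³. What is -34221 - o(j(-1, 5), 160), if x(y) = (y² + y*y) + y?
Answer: -33846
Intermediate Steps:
x(y) = y + 2*y² (x(y) = (y² + y²) + y = 2*y² + y = y + 2*y²)
w = -375 (w = -3*125 = -375)
j(d, T) = (-12 + T)*(d + d*(1 + 2*d)) (j(d, T) = (d + d*(1 + 2*d))*(T - 12) = (d + d*(1 + 2*d))*(-12 + T) = (-12 + T)*(d + d*(1 + 2*d)))
o(I, N) = -375
-34221 - o(j(-1, 5), 160) = -34221 - 1*(-375) = -34221 + 375 = -33846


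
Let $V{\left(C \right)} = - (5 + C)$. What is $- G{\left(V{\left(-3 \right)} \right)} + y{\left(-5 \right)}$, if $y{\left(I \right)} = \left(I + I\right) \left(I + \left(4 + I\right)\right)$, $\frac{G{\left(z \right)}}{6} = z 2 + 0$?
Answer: $84$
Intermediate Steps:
$V{\left(C \right)} = -5 - C$
$G{\left(z \right)} = 12 z$ ($G{\left(z \right)} = 6 \left(z 2 + 0\right) = 6 \left(2 z + 0\right) = 6 \cdot 2 z = 12 z$)
$y{\left(I \right)} = 2 I \left(4 + 2 I\right)$
$- G{\left(V{\left(-3 \right)} \right)} + y{\left(-5 \right)} = - 12 \left(-5 - -3\right) + 4 \left(-5\right) \left(2 - 5\right) = - 12 \left(-5 + 3\right) + 4 \left(-5\right) \left(-3\right) = - 12 \left(-2\right) + 60 = \left(-1\right) \left(-24\right) + 60 = 24 + 60 = 84$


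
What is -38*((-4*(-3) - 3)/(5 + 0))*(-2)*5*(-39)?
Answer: -26676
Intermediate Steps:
-38*((-4*(-3) - 3)/(5 + 0))*(-2)*5*(-39) = -38*((12 - 3)/5)*(-2)*5*(-39) = -38*(9*(1/5))*(-2)*5*(-39) = -38*(9/5)*(-2)*5*(-39) = -(-684)*5/5*(-39) = -38*(-18)*(-39) = 684*(-39) = -26676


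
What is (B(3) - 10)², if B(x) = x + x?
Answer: 16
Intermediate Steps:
B(x) = 2*x
(B(3) - 10)² = (2*3 - 10)² = (6 - 10)² = (-4)² = 16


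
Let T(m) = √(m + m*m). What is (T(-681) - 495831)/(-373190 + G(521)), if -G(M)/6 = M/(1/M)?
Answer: 495831/2001836 - √115770/1000918 ≈ 0.24735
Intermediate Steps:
G(M) = -6*M² (G(M) = -6*M/(1/M) = -6*M*M = -6*M²)
T(m) = √(m + m²)
(T(-681) - 495831)/(-373190 + G(521)) = (√(-681*(1 - 681)) - 495831)/(-373190 - 6*521²) = (√(-681*(-680)) - 495831)/(-373190 - 6*271441) = (√463080 - 495831)/(-373190 - 1628646) = (2*√115770 - 495831)/(-2001836) = (-495831 + 2*√115770)*(-1/2001836) = 495831/2001836 - √115770/1000918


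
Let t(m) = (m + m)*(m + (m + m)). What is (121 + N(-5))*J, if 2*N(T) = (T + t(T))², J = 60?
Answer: 638010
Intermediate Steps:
t(m) = 6*m² (t(m) = (2*m)*(m + 2*m) = (2*m)*(3*m) = 6*m²)
N(T) = (T + 6*T²)²/2
(121 + N(-5))*J = (121 + (½)*(-5)²*(1 + 6*(-5))²)*60 = (121 + (½)*25*(1 - 30)²)*60 = (121 + (½)*25*(-29)²)*60 = (121 + (½)*25*841)*60 = (121 + 21025/2)*60 = (21267/2)*60 = 638010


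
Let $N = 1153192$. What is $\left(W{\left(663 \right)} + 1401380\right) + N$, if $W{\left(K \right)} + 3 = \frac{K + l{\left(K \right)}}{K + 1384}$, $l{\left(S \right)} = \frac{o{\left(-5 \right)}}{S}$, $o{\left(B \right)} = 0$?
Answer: $\frac{5229203406}{2047} \approx 2.5546 \cdot 10^{6}$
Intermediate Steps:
$l{\left(S \right)} = 0$ ($l{\left(S \right)} = \frac{0}{S} = 0$)
$W{\left(K \right)} = -3 + \frac{K}{1384 + K}$ ($W{\left(K \right)} = -3 + \frac{K + 0}{K + 1384} = -3 + \frac{K}{1384 + K}$)
$\left(W{\left(663 \right)} + 1401380\right) + N = \left(\frac{2 \left(-2076 - 663\right)}{1384 + 663} + 1401380\right) + 1153192 = \left(\frac{2 \left(-2076 - 663\right)}{2047} + 1401380\right) + 1153192 = \left(2 \cdot \frac{1}{2047} \left(-2739\right) + 1401380\right) + 1153192 = \left(- \frac{5478}{2047} + 1401380\right) + 1153192 = \frac{2868619382}{2047} + 1153192 = \frac{5229203406}{2047}$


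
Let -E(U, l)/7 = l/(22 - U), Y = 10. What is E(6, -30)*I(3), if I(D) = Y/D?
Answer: 175/4 ≈ 43.750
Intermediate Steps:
I(D) = 10/D
E(U, l) = -7*l/(22 - U)
E(6, -30)*I(3) = (7*(-30)/(-22 + 6))*(10/3) = (7*(-30)/(-16))*(10*(⅓)) = (7*(-30)*(-1/16))*(10/3) = (105/8)*(10/3) = 175/4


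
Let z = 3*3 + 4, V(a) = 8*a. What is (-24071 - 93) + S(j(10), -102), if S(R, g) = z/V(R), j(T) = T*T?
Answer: -19331187/800 ≈ -24164.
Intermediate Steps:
z = 13 (z = 9 + 4 = 13)
j(T) = T**2
S(R, g) = 13/(8*R) (S(R, g) = 13/((8*R)) = 13*(1/(8*R)) = 13/(8*R))
(-24071 - 93) + S(j(10), -102) = (-24071 - 93) + 13/(8*(10**2)) = -24164 + (13/8)/100 = -24164 + (13/8)*(1/100) = -24164 + 13/800 = -19331187/800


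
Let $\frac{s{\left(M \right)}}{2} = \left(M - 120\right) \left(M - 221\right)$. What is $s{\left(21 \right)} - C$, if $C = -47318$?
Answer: $86918$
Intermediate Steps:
$s{\left(M \right)} = 2 \left(-221 + M\right) \left(-120 + M\right)$ ($s{\left(M \right)} = 2 \left(M - 120\right) \left(M - 221\right) = 2 \left(-120 + M\right) \left(-221 + M\right) = 2 \left(-221 + M\right) \left(-120 + M\right)$)
$s{\left(21 \right)} - C = \left(53040 - 14322 + 2 \cdot 21^{2}\right) - -47318 = \left(53040 - 14322 + 2 \cdot 441\right) + 47318 = \left(53040 - 14322 + 882\right) + 47318 = 39600 + 47318 = 86918$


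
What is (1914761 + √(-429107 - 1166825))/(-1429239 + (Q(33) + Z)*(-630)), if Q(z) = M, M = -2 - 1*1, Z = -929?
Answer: -1914761/842079 - 2*I*√398983/842079 ≈ -2.2738 - 0.0015002*I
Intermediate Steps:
M = -3 (M = -2 - 1 = -3)
Q(z) = -3
(1914761 + √(-429107 - 1166825))/(-1429239 + (Q(33) + Z)*(-630)) = (1914761 + √(-429107 - 1166825))/(-1429239 + (-3 - 929)*(-630)) = (1914761 + √(-1595932))/(-1429239 - 932*(-630)) = (1914761 + 2*I*√398983)/(-1429239 + 587160) = (1914761 + 2*I*√398983)/(-842079) = (1914761 + 2*I*√398983)*(-1/842079) = -1914761/842079 - 2*I*√398983/842079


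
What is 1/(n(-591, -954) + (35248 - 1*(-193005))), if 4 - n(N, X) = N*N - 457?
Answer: -1/120567 ≈ -8.2941e-6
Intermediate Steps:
n(N, X) = 461 - N**2 (n(N, X) = 4 - (N*N - 457) = 4 - (N**2 - 457) = 4 - (-457 + N**2) = 4 + (457 - N**2) = 461 - N**2)
1/(n(-591, -954) + (35248 - 1*(-193005))) = 1/((461 - 1*(-591)**2) + (35248 - 1*(-193005))) = 1/((461 - 1*349281) + (35248 + 193005)) = 1/((461 - 349281) + 228253) = 1/(-348820 + 228253) = 1/(-120567) = -1/120567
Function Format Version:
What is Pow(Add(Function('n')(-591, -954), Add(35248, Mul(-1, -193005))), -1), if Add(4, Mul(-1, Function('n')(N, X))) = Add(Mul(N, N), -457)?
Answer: Rational(-1, 120567) ≈ -8.2941e-6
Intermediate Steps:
Function('n')(N, X) = Add(461, Mul(-1, Pow(N, 2))) (Function('n')(N, X) = Add(4, Mul(-1, Add(Mul(N, N), -457))) = Add(4, Mul(-1, Add(Pow(N, 2), -457))) = Add(4, Mul(-1, Add(-457, Pow(N, 2)))) = Add(4, Add(457, Mul(-1, Pow(N, 2)))) = Add(461, Mul(-1, Pow(N, 2))))
Pow(Add(Function('n')(-591, -954), Add(35248, Mul(-1, -193005))), -1) = Pow(Add(Add(461, Mul(-1, Pow(-591, 2))), Add(35248, Mul(-1, -193005))), -1) = Pow(Add(Add(461, Mul(-1, 349281)), Add(35248, 193005)), -1) = Pow(Add(Add(461, -349281), 228253), -1) = Pow(Add(-348820, 228253), -1) = Pow(-120567, -1) = Rational(-1, 120567)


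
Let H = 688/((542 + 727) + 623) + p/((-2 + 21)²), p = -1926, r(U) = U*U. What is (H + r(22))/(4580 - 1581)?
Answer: 1902222/11909029 ≈ 0.15973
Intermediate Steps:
r(U) = U²
H = -19742/3971 (H = 688/((542 + 727) + 623) - 1926/(-2 + 21)² = 688/(1269 + 623) - 1926/(19²) = 688/1892 - 1926/361 = 688*(1/1892) - 1926*1/361 = 4/11 - 1926/361 = -19742/3971 ≈ -4.9715)
(H + r(22))/(4580 - 1581) = (-19742/3971 + 22²)/(4580 - 1581) = (-19742/3971 + 484)/2999 = (1902222/3971)*(1/2999) = 1902222/11909029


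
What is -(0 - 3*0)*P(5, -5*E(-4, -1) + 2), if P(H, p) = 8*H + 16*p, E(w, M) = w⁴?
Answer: 0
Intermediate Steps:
-(0 - 3*0)*P(5, -5*E(-4, -1) + 2) = -(0 - 3*0)*(8*5 + 16*(-5*(-4)⁴ + 2)) = -(0 + 0)*(40 + 16*(-5*256 + 2)) = -0*(40 + 16*(-1280 + 2)) = -0*(40 + 16*(-1278)) = -0*(40 - 20448) = -0*(-20408) = -1*0 = 0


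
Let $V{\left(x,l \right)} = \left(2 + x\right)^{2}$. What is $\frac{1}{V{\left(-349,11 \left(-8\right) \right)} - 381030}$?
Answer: $- \frac{1}{260621} \approx -3.837 \cdot 10^{-6}$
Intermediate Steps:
$\frac{1}{V{\left(-349,11 \left(-8\right) \right)} - 381030} = \frac{1}{\left(2 - 349\right)^{2} - 381030} = \frac{1}{\left(-347\right)^{2} - 381030} = \frac{1}{120409 - 381030} = \frac{1}{-260621} = - \frac{1}{260621}$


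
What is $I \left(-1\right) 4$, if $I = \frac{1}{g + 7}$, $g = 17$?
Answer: $- \frac{1}{6} \approx -0.16667$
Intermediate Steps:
$I = \frac{1}{24}$ ($I = \frac{1}{17 + 7} = \frac{1}{24} \approx 0.041667$)
$I \left(-1\right) 4 = \frac{1}{24} \left(-1\right) 4 = \left(- \frac{1}{24}\right) 4 = - \frac{1}{6}$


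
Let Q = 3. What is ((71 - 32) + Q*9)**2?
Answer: 4356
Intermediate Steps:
((71 - 32) + Q*9)**2 = ((71 - 32) + 3*9)**2 = (39 + 27)**2 = 66**2 = 4356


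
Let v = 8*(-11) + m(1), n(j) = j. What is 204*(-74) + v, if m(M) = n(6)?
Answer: -15178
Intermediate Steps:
m(M) = 6
v = -82 (v = 8*(-11) + 6 = -88 + 6 = -82)
204*(-74) + v = 204*(-74) - 82 = -15096 - 82 = -15178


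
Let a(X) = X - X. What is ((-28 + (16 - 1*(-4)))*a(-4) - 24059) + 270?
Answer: -23789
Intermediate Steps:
a(X) = 0
((-28 + (16 - 1*(-4)))*a(-4) - 24059) + 270 = ((-28 + (16 - 1*(-4)))*0 - 24059) + 270 = ((-28 + (16 + 4))*0 - 24059) + 270 = ((-28 + 20)*0 - 24059) + 270 = (-8*0 - 24059) + 270 = (0 - 24059) + 270 = -24059 + 270 = -23789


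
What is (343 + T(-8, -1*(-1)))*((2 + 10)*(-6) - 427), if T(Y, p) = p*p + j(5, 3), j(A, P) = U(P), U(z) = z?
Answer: -173153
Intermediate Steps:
j(A, P) = P
T(Y, p) = 3 + p**2 (T(Y, p) = p*p + 3 = p**2 + 3 = 3 + p**2)
(343 + T(-8, -1*(-1)))*((2 + 10)*(-6) - 427) = (343 + (3 + (-1*(-1))**2))*((2 + 10)*(-6) - 427) = (343 + (3 + 1**2))*(12*(-6) - 427) = (343 + (3 + 1))*(-72 - 427) = (343 + 4)*(-499) = 347*(-499) = -173153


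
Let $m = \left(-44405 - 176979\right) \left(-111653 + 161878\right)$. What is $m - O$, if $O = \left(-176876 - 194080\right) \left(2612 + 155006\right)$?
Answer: $47350331408$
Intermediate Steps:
$O = -58469342808$ ($O = \left(-370956\right) 157618 = -58469342808$)
$m = -11119011400$ ($m = \left(-44405 - 176979\right) 50225 = \left(-221384\right) 50225 = -11119011400$)
$m - O = -11119011400 - -58469342808 = -11119011400 + 58469342808 = 47350331408$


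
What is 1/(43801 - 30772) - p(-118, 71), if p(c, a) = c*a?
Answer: 109156963/13029 ≈ 8378.0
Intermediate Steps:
p(c, a) = a*c
1/(43801 - 30772) - p(-118, 71) = 1/(43801 - 30772) - 71*(-118) = 1/13029 - 1*(-8378) = 1/13029 + 8378 = 109156963/13029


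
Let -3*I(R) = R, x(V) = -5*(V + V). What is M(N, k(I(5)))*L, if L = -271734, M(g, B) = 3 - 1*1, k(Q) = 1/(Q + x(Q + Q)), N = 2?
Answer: -543468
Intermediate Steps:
x(V) = -10*V
I(R) = -R/3
k(Q) = -1/(19*Q) (k(Q) = 1/(Q - 10*(Q + Q)) = 1/(Q - 20*Q) = 1/(-19*Q) = -1/(19*Q))
M(g, B) = 2 (M(g, B) = 3 - 1 = 2)
M(N, k(I(5)))*L = 2*(-271734) = -543468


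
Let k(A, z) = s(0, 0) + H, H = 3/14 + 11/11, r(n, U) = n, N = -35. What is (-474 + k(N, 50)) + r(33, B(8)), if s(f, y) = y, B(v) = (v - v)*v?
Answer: -6157/14 ≈ -439.79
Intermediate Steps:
B(v) = 0 (B(v) = 0*v = 0)
H = 17/14 (H = 3*(1/14) + 11*(1/11) = 3/14 + 1 = 17/14 ≈ 1.2143)
k(A, z) = 17/14 (k(A, z) = 0 + 17/14 = 17/14)
(-474 + k(N, 50)) + r(33, B(8)) = (-474 + 17/14) + 33 = -6619/14 + 33 = -6157/14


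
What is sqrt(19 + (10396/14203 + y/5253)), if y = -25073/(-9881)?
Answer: 2*sqrt(2681004839687143811974923)/737205195279 ≈ 4.4421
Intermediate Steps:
y = 25073/9881 (y = -25073*(-1/9881) = 25073/9881 ≈ 2.5375)
sqrt(19 + (10396/14203 + y/5253)) = sqrt(19 + (10396/14203 + (25073/9881)/5253)) = sqrt(19 + (10396*(1/14203) + (25073/9881)*(1/5253))) = sqrt(19 + (10396/14203 + 25073/51904893)) = sqrt(19 + 539959379447/737205195279) = sqrt(14546858089748/737205195279) = 2*sqrt(2681004839687143811974923)/737205195279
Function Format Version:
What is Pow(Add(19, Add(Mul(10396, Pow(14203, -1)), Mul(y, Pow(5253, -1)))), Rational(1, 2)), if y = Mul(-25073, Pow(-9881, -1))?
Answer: Mul(Rational(2, 737205195279), Pow(2681004839687143811974923, Rational(1, 2))) ≈ 4.4421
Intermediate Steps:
y = Rational(25073, 9881) (y = Mul(-25073, Rational(-1, 9881)) = Rational(25073, 9881) ≈ 2.5375)
Pow(Add(19, Add(Mul(10396, Pow(14203, -1)), Mul(y, Pow(5253, -1)))), Rational(1, 2)) = Pow(Add(19, Add(Mul(10396, Pow(14203, -1)), Mul(Rational(25073, 9881), Pow(5253, -1)))), Rational(1, 2)) = Pow(Add(19, Add(Mul(10396, Rational(1, 14203)), Mul(Rational(25073, 9881), Rational(1, 5253)))), Rational(1, 2)) = Pow(Add(19, Add(Rational(10396, 14203), Rational(25073, 51904893))), Rational(1, 2)) = Pow(Add(19, Rational(539959379447, 737205195279)), Rational(1, 2)) = Pow(Rational(14546858089748, 737205195279), Rational(1, 2)) = Mul(Rational(2, 737205195279), Pow(2681004839687143811974923, Rational(1, 2)))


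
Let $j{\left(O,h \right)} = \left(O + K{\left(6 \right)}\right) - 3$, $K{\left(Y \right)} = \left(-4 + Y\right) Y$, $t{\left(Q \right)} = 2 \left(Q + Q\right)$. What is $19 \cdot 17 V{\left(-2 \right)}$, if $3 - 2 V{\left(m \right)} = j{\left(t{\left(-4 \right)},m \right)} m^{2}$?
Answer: $\frac{10013}{2} \approx 5006.5$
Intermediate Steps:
$t{\left(Q \right)} = 4 Q$ ($t{\left(Q \right)} = 2 \cdot 2 Q = 4 Q$)
$K{\left(Y \right)} = Y \left(-4 + Y\right)$
$j{\left(O,h \right)} = 9 + O$ ($j{\left(O,h \right)} = \left(O + 6 \left(-4 + 6\right)\right) - 3 = \left(O + 6 \cdot 2\right) - 3 = \left(O + 12\right) - 3 = \left(12 + O\right) - 3 = 9 + O$)
$V{\left(m \right)} = \frac{3}{2} + \frac{7 m^{2}}{2}$ ($V{\left(m \right)} = \frac{3}{2} - \frac{\left(9 + 4 \left(-4\right)\right) m^{2}}{2} = \frac{3}{2} - \frac{\left(9 - 16\right) m^{2}}{2} = \frac{3}{2} - \frac{\left(-7\right) m^{2}}{2} = \frac{3}{2} + \frac{7 m^{2}}{2}$)
$19 \cdot 17 V{\left(-2 \right)} = 19 \cdot 17 \left(\frac{3}{2} + \frac{7 \left(-2\right)^{2}}{2}\right) = 323 \left(\frac{3}{2} + \frac{7}{2} \cdot 4\right) = 323 \left(\frac{3}{2} + 14\right) = 323 \cdot \frac{31}{2} = \frac{10013}{2}$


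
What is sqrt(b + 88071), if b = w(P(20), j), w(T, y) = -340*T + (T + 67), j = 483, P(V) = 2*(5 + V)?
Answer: 74*sqrt(13) ≈ 266.81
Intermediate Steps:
P(V) = 10 + 2*V
w(T, y) = 67 - 339*T (w(T, y) = -340*T + (67 + T) = 67 - 339*T)
b = -16883 (b = 67 - 339*(10 + 2*20) = 67 - 339*(10 + 40) = 67 - 339*50 = 67 - 16950 = -16883)
sqrt(b + 88071) = sqrt(-16883 + 88071) = sqrt(71188) = 74*sqrt(13)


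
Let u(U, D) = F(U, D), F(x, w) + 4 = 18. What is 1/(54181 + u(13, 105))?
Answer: 1/54195 ≈ 1.8452e-5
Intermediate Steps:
F(x, w) = 14 (F(x, w) = -4 + 18 = 14)
u(U, D) = 14
1/(54181 + u(13, 105)) = 1/(54181 + 14) = 1/54195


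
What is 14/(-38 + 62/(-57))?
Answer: -399/1114 ≈ -0.35817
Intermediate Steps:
14/(-38 + 62/(-57)) = 14/(-38 + 62*(-1/57)) = 14/(-38 - 62/57) = 14/(-2228/57) = 14*(-57/2228) = -399/1114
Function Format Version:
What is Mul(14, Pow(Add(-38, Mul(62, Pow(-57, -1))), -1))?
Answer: Rational(-399, 1114) ≈ -0.35817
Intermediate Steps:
Mul(14, Pow(Add(-38, Mul(62, Pow(-57, -1))), -1)) = Mul(14, Pow(Add(-38, Mul(62, Rational(-1, 57))), -1)) = Mul(14, Pow(Add(-38, Rational(-62, 57)), -1)) = Mul(14, Pow(Rational(-2228, 57), -1)) = Mul(14, Rational(-57, 2228)) = Rational(-399, 1114)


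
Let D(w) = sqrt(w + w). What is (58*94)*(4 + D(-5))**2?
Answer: 32712 + 43616*I*sqrt(10) ≈ 32712.0 + 1.3793e+5*I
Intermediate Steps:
D(w) = sqrt(2)*sqrt(w) (D(w) = sqrt(2*w) = sqrt(2)*sqrt(w))
(58*94)*(4 + D(-5))**2 = (58*94)*(4 + sqrt(2)*sqrt(-5))**2 = 5452*(4 + sqrt(2)*(I*sqrt(5)))**2 = 5452*(4 + I*sqrt(10))**2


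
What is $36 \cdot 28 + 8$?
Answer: $1016$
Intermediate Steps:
$36 \cdot 28 + 8 = 1008 + 8 = 1016$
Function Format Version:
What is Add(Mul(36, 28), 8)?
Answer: 1016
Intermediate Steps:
Add(Mul(36, 28), 8) = Add(1008, 8) = 1016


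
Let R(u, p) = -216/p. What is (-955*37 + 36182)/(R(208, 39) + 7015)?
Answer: 11011/91123 ≈ 0.12084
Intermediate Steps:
(-955*37 + 36182)/(R(208, 39) + 7015) = (-955*37 + 36182)/(-216/39 + 7015) = (-35335 + 36182)/(-216*1/39 + 7015) = 847/(-72/13 + 7015) = 847/(91123/13) = 847*(13/91123) = 11011/91123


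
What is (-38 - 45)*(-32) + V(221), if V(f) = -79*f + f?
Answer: -14582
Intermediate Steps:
V(f) = -78*f
(-38 - 45)*(-32) + V(221) = (-38 - 45)*(-32) - 78*221 = -83*(-32) - 17238 = 2656 - 17238 = -14582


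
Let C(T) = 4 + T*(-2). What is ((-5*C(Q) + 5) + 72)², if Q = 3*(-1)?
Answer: 729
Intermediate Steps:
Q = -3
C(T) = 4 - 2*T
((-5*C(Q) + 5) + 72)² = ((-5*(4 - 2*(-3)) + 5) + 72)² = ((-5*(4 + 6) + 5) + 72)² = ((-5*10 + 5) + 72)² = ((-50 + 5) + 72)² = (-45 + 72)² = 27² = 729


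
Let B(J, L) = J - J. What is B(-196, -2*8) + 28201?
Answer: 28201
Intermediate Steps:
B(J, L) = 0
B(-196, -2*8) + 28201 = 0 + 28201 = 28201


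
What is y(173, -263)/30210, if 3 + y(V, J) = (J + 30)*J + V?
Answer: 20483/10070 ≈ 2.0341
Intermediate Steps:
y(V, J) = -3 + V + J*(30 + J) (y(V, J) = -3 + ((J + 30)*J + V) = -3 + ((30 + J)*J + V) = -3 + (J*(30 + J) + V) = -3 + (V + J*(30 + J)) = -3 + V + J*(30 + J))
y(173, -263)/30210 = (-3 + 173 + (-263)² + 30*(-263))/30210 = (-3 + 173 + 69169 - 7890)*(1/30210) = 61449*(1/30210) = 20483/10070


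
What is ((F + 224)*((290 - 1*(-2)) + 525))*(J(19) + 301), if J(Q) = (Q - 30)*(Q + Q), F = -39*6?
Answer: 955890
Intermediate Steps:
F = -234
J(Q) = 2*Q*(-30 + Q) (J(Q) = (-30 + Q)*(2*Q) = 2*Q*(-30 + Q))
((F + 224)*((290 - 1*(-2)) + 525))*(J(19) + 301) = ((-234 + 224)*((290 - 1*(-2)) + 525))*(2*19*(-30 + 19) + 301) = (-10*((290 + 2) + 525))*(2*19*(-11) + 301) = (-10*(292 + 525))*(-418 + 301) = -10*817*(-117) = -8170*(-117) = 955890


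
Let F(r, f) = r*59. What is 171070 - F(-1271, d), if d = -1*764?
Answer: 246059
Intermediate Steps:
d = -764
F(r, f) = 59*r
171070 - F(-1271, d) = 171070 - 59*(-1271) = 171070 - 1*(-74989) = 171070 + 74989 = 246059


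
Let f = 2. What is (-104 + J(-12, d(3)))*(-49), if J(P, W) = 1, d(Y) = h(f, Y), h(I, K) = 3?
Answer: 5047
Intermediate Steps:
d(Y) = 3
(-104 + J(-12, d(3)))*(-49) = (-104 + 1)*(-49) = -103*(-49) = 5047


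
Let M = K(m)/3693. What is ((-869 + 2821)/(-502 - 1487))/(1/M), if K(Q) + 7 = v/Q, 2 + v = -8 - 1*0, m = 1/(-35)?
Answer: -669536/7345377 ≈ -0.091151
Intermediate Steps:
m = -1/35 ≈ -0.028571
v = -10 (v = -2 + (-8 - 1*0) = -2 + (-8 + 0) = -2 - 8 = -10)
K(Q) = -7 - 10/Q
M = 343/3693 (M = (-7 - 10/(-1/35))/3693 = (-7 - 10*(-35))*(1/3693) = (-7 + 350)*(1/3693) = 343*(1/3693) = 343/3693 ≈ 0.092878)
((-869 + 2821)/(-502 - 1487))/(1/M) = ((-869 + 2821)/(-502 - 1487))/(1/(343/3693)) = (1952/(-1989))/(3693/343) = (1952*(-1/1989))*(343/3693) = -1952/1989*343/3693 = -669536/7345377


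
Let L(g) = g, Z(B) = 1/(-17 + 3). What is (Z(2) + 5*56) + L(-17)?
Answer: 3681/14 ≈ 262.93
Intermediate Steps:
Z(B) = -1/14 (Z(B) = 1/(-14) = -1/14)
(Z(2) + 5*56) + L(-17) = (-1/14 + 5*56) - 17 = (-1/14 + 280) - 17 = 3919/14 - 17 = 3681/14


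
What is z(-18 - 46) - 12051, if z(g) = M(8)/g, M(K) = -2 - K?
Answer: -385627/32 ≈ -12051.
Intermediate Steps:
z(g) = -10/g (z(g) = (-2 - 1*8)/g = (-2 - 8)/g = -10/g)
z(-18 - 46) - 12051 = -10/(-18 - 46) - 12051 = -10/(-64) - 12051 = -10*(-1/64) - 12051 = 5/32 - 12051 = -385627/32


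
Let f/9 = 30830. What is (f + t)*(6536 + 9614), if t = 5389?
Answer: 4568172850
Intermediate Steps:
f = 277470 (f = 9*30830 = 277470)
(f + t)*(6536 + 9614) = (277470 + 5389)*(6536 + 9614) = 282859*16150 = 4568172850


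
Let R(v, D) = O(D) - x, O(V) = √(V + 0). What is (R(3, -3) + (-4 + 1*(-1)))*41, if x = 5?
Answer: -410 + 41*I*√3 ≈ -410.0 + 71.014*I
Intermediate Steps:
O(V) = √V
R(v, D) = -5 + √D (R(v, D) = √D - 1*5 = √D - 5 = -5 + √D)
(R(3, -3) + (-4 + 1*(-1)))*41 = ((-5 + √(-3)) + (-4 + 1*(-1)))*41 = ((-5 + I*√3) + (-4 - 1))*41 = ((-5 + I*√3) - 5)*41 = (-10 + I*√3)*41 = -410 + 41*I*√3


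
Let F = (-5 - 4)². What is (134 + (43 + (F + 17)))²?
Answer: 75625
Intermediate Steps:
F = 81 (F = (-9)² = 81)
(134 + (43 + (F + 17)))² = (134 + (43 + (81 + 17)))² = (134 + (43 + 98))² = (134 + 141)² = 275² = 75625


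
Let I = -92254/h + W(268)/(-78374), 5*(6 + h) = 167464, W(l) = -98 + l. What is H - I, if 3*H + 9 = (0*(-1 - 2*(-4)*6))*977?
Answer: -796844547/3280618079 ≈ -0.24289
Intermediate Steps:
h = 167434/5 (h = -6 + (⅕)*167464 = -6 + 167464/5 = 167434/5 ≈ 33487.)
I = -9045009690/3280618079 (I = -92254/167434/5 + (-98 + 268)/(-78374) = -92254*5/167434 + 170*(-1/78374) = -230635/83717 - 85/39187 = -9045009690/3280618079 ≈ -2.7571)
H = -3 (H = -3 + ((0*(-1 - 2*(-4)*6))*977)/3 = -3 + ((0*(-1 + 8*6))*977)/3 = -3 + ((0*(-1 + 48))*977)/3 = -3 + ((0*47)*977)/3 = -3 + (0*977)/3 = -3 + (⅓)*0 = -3 + 0 = -3)
H - I = -3 - 1*(-9045009690/3280618079) = -3 + 9045009690/3280618079 = -796844547/3280618079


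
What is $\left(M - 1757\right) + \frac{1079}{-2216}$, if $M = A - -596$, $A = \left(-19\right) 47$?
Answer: $- \frac{4552743}{2216} \approx -2054.5$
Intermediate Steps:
$A = -893$
$M = -297$ ($M = -893 - -596 = -893 + 596 = -297$)
$\left(M - 1757\right) + \frac{1079}{-2216} = \left(-297 - 1757\right) + \frac{1079}{-2216} = -2054 + 1079 \left(- \frac{1}{2216}\right) = -2054 - \frac{1079}{2216} = - \frac{4552743}{2216}$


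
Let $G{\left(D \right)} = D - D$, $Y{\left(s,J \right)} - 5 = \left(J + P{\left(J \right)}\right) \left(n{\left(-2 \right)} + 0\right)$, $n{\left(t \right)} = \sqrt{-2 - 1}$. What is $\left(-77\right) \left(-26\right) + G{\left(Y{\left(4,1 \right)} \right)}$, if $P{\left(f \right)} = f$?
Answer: $2002$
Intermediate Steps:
$n{\left(t \right)} = i \sqrt{3}$ ($n{\left(t \right)} = \sqrt{-3} = i \sqrt{3}$)
$Y{\left(s,J \right)} = 5 + 2 i J \sqrt{3}$ ($Y{\left(s,J \right)} = 5 + \left(J + J\right) \left(i \sqrt{3} + 0\right) = 5 + 2 J i \sqrt{3} = 5 + 2 i J \sqrt{3}$)
$G{\left(D \right)} = 0$
$\left(-77\right) \left(-26\right) + G{\left(Y{\left(4,1 \right)} \right)} = \left(-77\right) \left(-26\right) + 0 = 2002 + 0 = 2002$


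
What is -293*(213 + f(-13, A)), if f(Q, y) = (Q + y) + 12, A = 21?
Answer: -68269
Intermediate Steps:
f(Q, y) = 12 + Q + y
-293*(213 + f(-13, A)) = -293*(213 + (12 - 13 + 21)) = -293*(213 + 20) = -293*233 = -68269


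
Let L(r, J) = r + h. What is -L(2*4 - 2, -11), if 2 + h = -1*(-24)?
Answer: -28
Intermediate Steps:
h = 22 (h = -2 - 1*(-24) = -2 + 24 = 22)
L(r, J) = 22 + r (L(r, J) = r + 22 = 22 + r)
-L(2*4 - 2, -11) = -(22 + (2*4 - 2)) = -(22 + (8 - 2)) = -(22 + 6) = -1*28 = -28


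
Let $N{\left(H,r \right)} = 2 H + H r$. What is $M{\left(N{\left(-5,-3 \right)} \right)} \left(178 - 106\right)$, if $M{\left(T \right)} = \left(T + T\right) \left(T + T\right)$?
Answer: $7200$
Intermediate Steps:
$M{\left(T \right)} = 4 T^{2}$ ($M{\left(T \right)} = 2 T 2 T = 4 T^{2}$)
$M{\left(N{\left(-5,-3 \right)} \right)} \left(178 - 106\right) = 4 \left(- 5 \left(2 - 3\right)\right)^{2} \left(178 - 106\right) = 4 \left(\left(-5\right) \left(-1\right)\right)^{2} \cdot 72 = 4 \cdot 5^{2} \cdot 72 = 4 \cdot 25 \cdot 72 = 100 \cdot 72 = 7200$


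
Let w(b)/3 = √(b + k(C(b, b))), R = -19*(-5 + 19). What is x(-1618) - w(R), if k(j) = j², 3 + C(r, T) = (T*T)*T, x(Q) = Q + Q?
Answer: -3236 - 3*√354233767567535 ≈ -5.6467e+7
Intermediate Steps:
x(Q) = 2*Q
C(r, T) = -3 + T³ (C(r, T) = -3 + (T*T)*T = -3 + T²*T = -3 + T³)
R = -266 (R = -19*14 = -266)
w(b) = 3*√(b + (-3 + b³)²)
x(-1618) - w(R) = 2*(-1618) - 3*√(-266 + (-3 + (-266)³)²) = -3236 - 3*√(-266 + (-3 - 18821096)²) = -3236 - 3*√(-266 + (-18821099)²) = -3236 - 3*√(-266 + 354233767567801) = -3236 - 3*√354233767567535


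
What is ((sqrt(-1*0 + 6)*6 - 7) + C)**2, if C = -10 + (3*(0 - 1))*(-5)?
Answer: 220 - 24*sqrt(6) ≈ 161.21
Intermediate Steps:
C = 5 (C = -10 + (3*(-1))*(-5) = -10 - 3*(-5) = -10 + 15 = 5)
((sqrt(-1*0 + 6)*6 - 7) + C)**2 = ((sqrt(-1*0 + 6)*6 - 7) + 5)**2 = ((sqrt(0 + 6)*6 - 7) + 5)**2 = ((sqrt(6)*6 - 7) + 5)**2 = ((6*sqrt(6) - 7) + 5)**2 = ((-7 + 6*sqrt(6)) + 5)**2 = (-2 + 6*sqrt(6))**2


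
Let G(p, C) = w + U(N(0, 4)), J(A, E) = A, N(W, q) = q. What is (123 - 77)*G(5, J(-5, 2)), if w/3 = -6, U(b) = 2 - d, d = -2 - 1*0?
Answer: -644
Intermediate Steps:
d = -2 (d = -2 + 0 = -2)
U(b) = 4 (U(b) = 2 - 1*(-2) = 2 + 2 = 4)
w = -18 (w = 3*(-6) = -18)
G(p, C) = -14 (G(p, C) = -18 + 4 = -14)
(123 - 77)*G(5, J(-5, 2)) = (123 - 77)*(-14) = 46*(-14) = -644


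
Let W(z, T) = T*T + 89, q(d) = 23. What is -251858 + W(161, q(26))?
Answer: -251240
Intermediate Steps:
W(z, T) = 89 + T**2 (W(z, T) = T**2 + 89 = 89 + T**2)
-251858 + W(161, q(26)) = -251858 + (89 + 23**2) = -251858 + (89 + 529) = -251858 + 618 = -251240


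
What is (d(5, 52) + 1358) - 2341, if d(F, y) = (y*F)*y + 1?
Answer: 12538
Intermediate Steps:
d(F, y) = 1 + F*y**2 (d(F, y) = (F*y)*y + 1 = F*y**2 + 1 = 1 + F*y**2)
(d(5, 52) + 1358) - 2341 = ((1 + 5*52**2) + 1358) - 2341 = ((1 + 5*2704) + 1358) - 2341 = ((1 + 13520) + 1358) - 2341 = (13521 + 1358) - 2341 = 14879 - 2341 = 12538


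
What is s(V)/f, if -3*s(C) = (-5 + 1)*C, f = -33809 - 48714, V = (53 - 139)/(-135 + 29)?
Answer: -172/13121157 ≈ -1.3109e-5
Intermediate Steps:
V = 43/53 (V = -86/(-106) = -86*(-1/106) = 43/53 ≈ 0.81132)
f = -82523
s(C) = 4*C/3 (s(C) = -(-5 + 1)*C/3 = -(-4)*C/3 = 4*C/3)
s(V)/f = ((4/3)*(43/53))/(-82523) = (172/159)*(-1/82523) = -172/13121157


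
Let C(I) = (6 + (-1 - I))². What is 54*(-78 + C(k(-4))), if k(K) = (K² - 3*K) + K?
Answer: 15282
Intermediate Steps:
k(K) = K² - 2*K
C(I) = (5 - I)²
54*(-78 + C(k(-4))) = 54*(-78 + (-5 - 4*(-2 - 4))²) = 54*(-78 + (-5 - 4*(-6))²) = 54*(-78 + (-5 + 24)²) = 54*(-78 + 19²) = 54*(-78 + 361) = 54*283 = 15282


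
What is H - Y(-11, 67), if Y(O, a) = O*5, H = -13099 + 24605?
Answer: 11561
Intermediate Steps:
H = 11506
Y(O, a) = 5*O
H - Y(-11, 67) = 11506 - 5*(-11) = 11506 - 1*(-55) = 11506 + 55 = 11561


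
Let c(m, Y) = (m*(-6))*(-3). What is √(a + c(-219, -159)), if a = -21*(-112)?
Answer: I*√1590 ≈ 39.875*I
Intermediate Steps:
c(m, Y) = 18*m (c(m, Y) = -6*m*(-3) = 18*m)
a = 2352
√(a + c(-219, -159)) = √(2352 + 18*(-219)) = √(2352 - 3942) = √(-1590) = I*√1590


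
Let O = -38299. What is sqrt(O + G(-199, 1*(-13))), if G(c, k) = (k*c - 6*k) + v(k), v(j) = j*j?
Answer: I*sqrt(35465) ≈ 188.32*I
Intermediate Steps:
v(j) = j**2
G(c, k) = k**2 - 6*k + c*k (G(c, k) = (k*c - 6*k) + k**2 = (c*k - 6*k) + k**2 = (-6*k + c*k) + k**2 = k**2 - 6*k + c*k)
sqrt(O + G(-199, 1*(-13))) = sqrt(-38299 + (1*(-13))*(-6 - 199 + 1*(-13))) = sqrt(-38299 - 13*(-6 - 199 - 13)) = sqrt(-38299 - 13*(-218)) = sqrt(-38299 + 2834) = sqrt(-35465) = I*sqrt(35465)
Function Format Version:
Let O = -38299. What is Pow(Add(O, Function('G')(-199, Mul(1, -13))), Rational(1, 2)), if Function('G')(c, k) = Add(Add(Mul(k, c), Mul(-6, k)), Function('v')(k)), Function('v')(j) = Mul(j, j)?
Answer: Mul(I, Pow(35465, Rational(1, 2))) ≈ Mul(188.32, I)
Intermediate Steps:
Function('v')(j) = Pow(j, 2)
Function('G')(c, k) = Add(Pow(k, 2), Mul(-6, k), Mul(c, k)) (Function('G')(c, k) = Add(Add(Mul(k, c), Mul(-6, k)), Pow(k, 2)) = Add(Add(Mul(c, k), Mul(-6, k)), Pow(k, 2)) = Add(Add(Mul(-6, k), Mul(c, k)), Pow(k, 2)) = Add(Pow(k, 2), Mul(-6, k), Mul(c, k)))
Pow(Add(O, Function('G')(-199, Mul(1, -13))), Rational(1, 2)) = Pow(Add(-38299, Mul(Mul(1, -13), Add(-6, -199, Mul(1, -13)))), Rational(1, 2)) = Pow(Add(-38299, Mul(-13, Add(-6, -199, -13))), Rational(1, 2)) = Pow(Add(-38299, Mul(-13, -218)), Rational(1, 2)) = Pow(Add(-38299, 2834), Rational(1, 2)) = Pow(-35465, Rational(1, 2)) = Mul(I, Pow(35465, Rational(1, 2)))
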